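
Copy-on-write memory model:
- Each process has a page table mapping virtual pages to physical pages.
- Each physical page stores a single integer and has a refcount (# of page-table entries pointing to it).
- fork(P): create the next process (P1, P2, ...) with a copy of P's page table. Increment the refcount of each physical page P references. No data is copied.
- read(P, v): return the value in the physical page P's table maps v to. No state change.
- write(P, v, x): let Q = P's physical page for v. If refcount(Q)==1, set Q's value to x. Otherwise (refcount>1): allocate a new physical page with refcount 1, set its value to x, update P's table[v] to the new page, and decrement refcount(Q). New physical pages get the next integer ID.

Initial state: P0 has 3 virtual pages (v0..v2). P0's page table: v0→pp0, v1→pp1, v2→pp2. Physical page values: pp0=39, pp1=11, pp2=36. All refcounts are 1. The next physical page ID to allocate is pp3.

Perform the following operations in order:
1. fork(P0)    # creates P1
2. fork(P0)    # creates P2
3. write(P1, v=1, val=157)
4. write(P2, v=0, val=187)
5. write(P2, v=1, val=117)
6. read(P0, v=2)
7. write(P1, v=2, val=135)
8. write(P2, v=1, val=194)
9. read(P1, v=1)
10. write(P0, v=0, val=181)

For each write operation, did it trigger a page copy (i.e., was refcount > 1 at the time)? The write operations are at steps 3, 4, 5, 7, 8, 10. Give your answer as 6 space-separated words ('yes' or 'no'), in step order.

Op 1: fork(P0) -> P1. 3 ppages; refcounts: pp0:2 pp1:2 pp2:2
Op 2: fork(P0) -> P2. 3 ppages; refcounts: pp0:3 pp1:3 pp2:3
Op 3: write(P1, v1, 157). refcount(pp1)=3>1 -> COPY to pp3. 4 ppages; refcounts: pp0:3 pp1:2 pp2:3 pp3:1
Op 4: write(P2, v0, 187). refcount(pp0)=3>1 -> COPY to pp4. 5 ppages; refcounts: pp0:2 pp1:2 pp2:3 pp3:1 pp4:1
Op 5: write(P2, v1, 117). refcount(pp1)=2>1 -> COPY to pp5. 6 ppages; refcounts: pp0:2 pp1:1 pp2:3 pp3:1 pp4:1 pp5:1
Op 6: read(P0, v2) -> 36. No state change.
Op 7: write(P1, v2, 135). refcount(pp2)=3>1 -> COPY to pp6. 7 ppages; refcounts: pp0:2 pp1:1 pp2:2 pp3:1 pp4:1 pp5:1 pp6:1
Op 8: write(P2, v1, 194). refcount(pp5)=1 -> write in place. 7 ppages; refcounts: pp0:2 pp1:1 pp2:2 pp3:1 pp4:1 pp5:1 pp6:1
Op 9: read(P1, v1) -> 157. No state change.
Op 10: write(P0, v0, 181). refcount(pp0)=2>1 -> COPY to pp7. 8 ppages; refcounts: pp0:1 pp1:1 pp2:2 pp3:1 pp4:1 pp5:1 pp6:1 pp7:1

yes yes yes yes no yes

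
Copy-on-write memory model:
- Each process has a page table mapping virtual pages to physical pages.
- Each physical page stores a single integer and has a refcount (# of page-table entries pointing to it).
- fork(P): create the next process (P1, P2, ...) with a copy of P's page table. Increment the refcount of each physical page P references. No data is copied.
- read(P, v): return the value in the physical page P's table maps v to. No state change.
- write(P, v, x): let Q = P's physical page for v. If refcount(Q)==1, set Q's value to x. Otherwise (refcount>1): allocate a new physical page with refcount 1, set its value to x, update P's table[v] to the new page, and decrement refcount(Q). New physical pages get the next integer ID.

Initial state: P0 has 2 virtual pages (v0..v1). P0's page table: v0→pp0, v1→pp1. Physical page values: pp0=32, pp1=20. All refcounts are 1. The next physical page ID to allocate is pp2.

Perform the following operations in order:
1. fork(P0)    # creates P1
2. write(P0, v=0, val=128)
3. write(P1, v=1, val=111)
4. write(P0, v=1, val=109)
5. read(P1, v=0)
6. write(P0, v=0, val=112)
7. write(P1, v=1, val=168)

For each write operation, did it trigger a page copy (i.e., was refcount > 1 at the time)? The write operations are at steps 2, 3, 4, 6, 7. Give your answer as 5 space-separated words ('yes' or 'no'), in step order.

Op 1: fork(P0) -> P1. 2 ppages; refcounts: pp0:2 pp1:2
Op 2: write(P0, v0, 128). refcount(pp0)=2>1 -> COPY to pp2. 3 ppages; refcounts: pp0:1 pp1:2 pp2:1
Op 3: write(P1, v1, 111). refcount(pp1)=2>1 -> COPY to pp3. 4 ppages; refcounts: pp0:1 pp1:1 pp2:1 pp3:1
Op 4: write(P0, v1, 109). refcount(pp1)=1 -> write in place. 4 ppages; refcounts: pp0:1 pp1:1 pp2:1 pp3:1
Op 5: read(P1, v0) -> 32. No state change.
Op 6: write(P0, v0, 112). refcount(pp2)=1 -> write in place. 4 ppages; refcounts: pp0:1 pp1:1 pp2:1 pp3:1
Op 7: write(P1, v1, 168). refcount(pp3)=1 -> write in place. 4 ppages; refcounts: pp0:1 pp1:1 pp2:1 pp3:1

yes yes no no no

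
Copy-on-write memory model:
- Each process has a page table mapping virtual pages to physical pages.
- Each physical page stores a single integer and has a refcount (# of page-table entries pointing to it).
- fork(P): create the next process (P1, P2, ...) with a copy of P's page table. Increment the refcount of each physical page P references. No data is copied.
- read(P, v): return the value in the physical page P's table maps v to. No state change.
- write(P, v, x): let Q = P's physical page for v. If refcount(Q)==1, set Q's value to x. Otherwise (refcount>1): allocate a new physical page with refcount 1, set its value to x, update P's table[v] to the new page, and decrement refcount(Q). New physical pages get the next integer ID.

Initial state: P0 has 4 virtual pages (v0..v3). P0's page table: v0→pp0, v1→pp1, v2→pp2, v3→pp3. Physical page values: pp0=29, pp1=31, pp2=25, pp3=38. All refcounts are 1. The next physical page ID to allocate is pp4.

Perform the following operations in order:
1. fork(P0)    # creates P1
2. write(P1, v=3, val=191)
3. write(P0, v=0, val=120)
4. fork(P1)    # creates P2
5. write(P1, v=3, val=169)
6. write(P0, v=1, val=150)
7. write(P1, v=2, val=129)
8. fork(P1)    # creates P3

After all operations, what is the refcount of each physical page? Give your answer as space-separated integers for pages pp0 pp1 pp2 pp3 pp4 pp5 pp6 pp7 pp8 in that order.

Op 1: fork(P0) -> P1. 4 ppages; refcounts: pp0:2 pp1:2 pp2:2 pp3:2
Op 2: write(P1, v3, 191). refcount(pp3)=2>1 -> COPY to pp4. 5 ppages; refcounts: pp0:2 pp1:2 pp2:2 pp3:1 pp4:1
Op 3: write(P0, v0, 120). refcount(pp0)=2>1 -> COPY to pp5. 6 ppages; refcounts: pp0:1 pp1:2 pp2:2 pp3:1 pp4:1 pp5:1
Op 4: fork(P1) -> P2. 6 ppages; refcounts: pp0:2 pp1:3 pp2:3 pp3:1 pp4:2 pp5:1
Op 5: write(P1, v3, 169). refcount(pp4)=2>1 -> COPY to pp6. 7 ppages; refcounts: pp0:2 pp1:3 pp2:3 pp3:1 pp4:1 pp5:1 pp6:1
Op 6: write(P0, v1, 150). refcount(pp1)=3>1 -> COPY to pp7. 8 ppages; refcounts: pp0:2 pp1:2 pp2:3 pp3:1 pp4:1 pp5:1 pp6:1 pp7:1
Op 7: write(P1, v2, 129). refcount(pp2)=3>1 -> COPY to pp8. 9 ppages; refcounts: pp0:2 pp1:2 pp2:2 pp3:1 pp4:1 pp5:1 pp6:1 pp7:1 pp8:1
Op 8: fork(P1) -> P3. 9 ppages; refcounts: pp0:3 pp1:3 pp2:2 pp3:1 pp4:1 pp5:1 pp6:2 pp7:1 pp8:2

Answer: 3 3 2 1 1 1 2 1 2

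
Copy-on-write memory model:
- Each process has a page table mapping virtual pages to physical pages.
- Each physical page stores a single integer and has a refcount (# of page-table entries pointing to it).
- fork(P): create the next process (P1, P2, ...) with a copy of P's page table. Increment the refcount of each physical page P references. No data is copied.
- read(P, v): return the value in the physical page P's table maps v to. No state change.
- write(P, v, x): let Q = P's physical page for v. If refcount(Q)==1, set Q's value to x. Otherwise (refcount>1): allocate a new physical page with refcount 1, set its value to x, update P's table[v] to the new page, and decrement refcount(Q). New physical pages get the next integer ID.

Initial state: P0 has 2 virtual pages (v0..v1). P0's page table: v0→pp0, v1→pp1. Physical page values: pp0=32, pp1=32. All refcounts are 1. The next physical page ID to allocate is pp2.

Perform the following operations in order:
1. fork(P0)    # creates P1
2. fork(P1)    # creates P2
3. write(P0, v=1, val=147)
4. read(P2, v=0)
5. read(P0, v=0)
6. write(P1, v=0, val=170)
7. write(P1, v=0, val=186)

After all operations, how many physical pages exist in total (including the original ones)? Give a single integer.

Answer: 4

Derivation:
Op 1: fork(P0) -> P1. 2 ppages; refcounts: pp0:2 pp1:2
Op 2: fork(P1) -> P2. 2 ppages; refcounts: pp0:3 pp1:3
Op 3: write(P0, v1, 147). refcount(pp1)=3>1 -> COPY to pp2. 3 ppages; refcounts: pp0:3 pp1:2 pp2:1
Op 4: read(P2, v0) -> 32. No state change.
Op 5: read(P0, v0) -> 32. No state change.
Op 6: write(P1, v0, 170). refcount(pp0)=3>1 -> COPY to pp3. 4 ppages; refcounts: pp0:2 pp1:2 pp2:1 pp3:1
Op 7: write(P1, v0, 186). refcount(pp3)=1 -> write in place. 4 ppages; refcounts: pp0:2 pp1:2 pp2:1 pp3:1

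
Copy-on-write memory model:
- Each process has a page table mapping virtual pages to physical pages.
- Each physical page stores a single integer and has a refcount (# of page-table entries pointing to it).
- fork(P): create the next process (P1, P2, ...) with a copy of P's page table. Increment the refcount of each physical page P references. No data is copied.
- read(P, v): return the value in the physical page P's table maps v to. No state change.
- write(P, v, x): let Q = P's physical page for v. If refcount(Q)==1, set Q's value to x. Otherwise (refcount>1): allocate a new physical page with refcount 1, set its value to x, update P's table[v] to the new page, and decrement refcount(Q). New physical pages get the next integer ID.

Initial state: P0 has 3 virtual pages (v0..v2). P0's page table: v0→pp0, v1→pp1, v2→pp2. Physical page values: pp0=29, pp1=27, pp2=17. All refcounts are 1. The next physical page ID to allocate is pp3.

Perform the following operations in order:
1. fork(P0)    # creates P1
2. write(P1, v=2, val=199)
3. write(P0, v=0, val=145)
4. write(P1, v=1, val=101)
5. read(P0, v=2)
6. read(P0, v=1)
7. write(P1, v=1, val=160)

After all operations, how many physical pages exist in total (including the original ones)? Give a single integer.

Op 1: fork(P0) -> P1. 3 ppages; refcounts: pp0:2 pp1:2 pp2:2
Op 2: write(P1, v2, 199). refcount(pp2)=2>1 -> COPY to pp3. 4 ppages; refcounts: pp0:2 pp1:2 pp2:1 pp3:1
Op 3: write(P0, v0, 145). refcount(pp0)=2>1 -> COPY to pp4. 5 ppages; refcounts: pp0:1 pp1:2 pp2:1 pp3:1 pp4:1
Op 4: write(P1, v1, 101). refcount(pp1)=2>1 -> COPY to pp5. 6 ppages; refcounts: pp0:1 pp1:1 pp2:1 pp3:1 pp4:1 pp5:1
Op 5: read(P0, v2) -> 17. No state change.
Op 6: read(P0, v1) -> 27. No state change.
Op 7: write(P1, v1, 160). refcount(pp5)=1 -> write in place. 6 ppages; refcounts: pp0:1 pp1:1 pp2:1 pp3:1 pp4:1 pp5:1

Answer: 6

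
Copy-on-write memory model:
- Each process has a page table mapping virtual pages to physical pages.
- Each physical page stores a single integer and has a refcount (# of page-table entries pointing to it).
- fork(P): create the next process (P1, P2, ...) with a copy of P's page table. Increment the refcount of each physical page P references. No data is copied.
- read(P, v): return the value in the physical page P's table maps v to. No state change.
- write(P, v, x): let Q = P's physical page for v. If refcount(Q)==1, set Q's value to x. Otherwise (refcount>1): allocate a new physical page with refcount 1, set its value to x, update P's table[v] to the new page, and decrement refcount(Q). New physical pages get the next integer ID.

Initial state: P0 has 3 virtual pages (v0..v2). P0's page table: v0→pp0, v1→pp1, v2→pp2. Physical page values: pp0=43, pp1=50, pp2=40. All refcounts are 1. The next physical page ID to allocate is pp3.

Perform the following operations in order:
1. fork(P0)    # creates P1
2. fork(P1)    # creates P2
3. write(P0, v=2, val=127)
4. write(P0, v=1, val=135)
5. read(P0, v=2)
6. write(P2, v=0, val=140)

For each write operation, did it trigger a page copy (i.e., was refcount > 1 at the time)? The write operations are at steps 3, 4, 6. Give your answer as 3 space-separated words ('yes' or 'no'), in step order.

Op 1: fork(P0) -> P1. 3 ppages; refcounts: pp0:2 pp1:2 pp2:2
Op 2: fork(P1) -> P2. 3 ppages; refcounts: pp0:3 pp1:3 pp2:3
Op 3: write(P0, v2, 127). refcount(pp2)=3>1 -> COPY to pp3. 4 ppages; refcounts: pp0:3 pp1:3 pp2:2 pp3:1
Op 4: write(P0, v1, 135). refcount(pp1)=3>1 -> COPY to pp4. 5 ppages; refcounts: pp0:3 pp1:2 pp2:2 pp3:1 pp4:1
Op 5: read(P0, v2) -> 127. No state change.
Op 6: write(P2, v0, 140). refcount(pp0)=3>1 -> COPY to pp5. 6 ppages; refcounts: pp0:2 pp1:2 pp2:2 pp3:1 pp4:1 pp5:1

yes yes yes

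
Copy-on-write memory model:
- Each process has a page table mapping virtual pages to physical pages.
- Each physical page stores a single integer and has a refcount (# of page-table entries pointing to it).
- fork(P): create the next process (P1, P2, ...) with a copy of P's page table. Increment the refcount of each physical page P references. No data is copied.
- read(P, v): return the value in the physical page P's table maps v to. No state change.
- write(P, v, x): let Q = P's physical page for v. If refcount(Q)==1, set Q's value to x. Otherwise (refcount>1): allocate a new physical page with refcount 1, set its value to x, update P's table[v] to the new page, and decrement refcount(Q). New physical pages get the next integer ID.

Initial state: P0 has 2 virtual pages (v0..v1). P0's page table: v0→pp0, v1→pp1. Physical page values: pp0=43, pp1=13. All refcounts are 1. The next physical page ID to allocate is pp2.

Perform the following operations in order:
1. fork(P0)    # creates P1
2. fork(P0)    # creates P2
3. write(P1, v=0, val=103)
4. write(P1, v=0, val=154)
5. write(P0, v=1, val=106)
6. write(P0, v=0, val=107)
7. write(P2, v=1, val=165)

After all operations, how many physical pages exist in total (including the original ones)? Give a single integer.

Answer: 6

Derivation:
Op 1: fork(P0) -> P1. 2 ppages; refcounts: pp0:2 pp1:2
Op 2: fork(P0) -> P2. 2 ppages; refcounts: pp0:3 pp1:3
Op 3: write(P1, v0, 103). refcount(pp0)=3>1 -> COPY to pp2. 3 ppages; refcounts: pp0:2 pp1:3 pp2:1
Op 4: write(P1, v0, 154). refcount(pp2)=1 -> write in place. 3 ppages; refcounts: pp0:2 pp1:3 pp2:1
Op 5: write(P0, v1, 106). refcount(pp1)=3>1 -> COPY to pp3. 4 ppages; refcounts: pp0:2 pp1:2 pp2:1 pp3:1
Op 6: write(P0, v0, 107). refcount(pp0)=2>1 -> COPY to pp4. 5 ppages; refcounts: pp0:1 pp1:2 pp2:1 pp3:1 pp4:1
Op 7: write(P2, v1, 165). refcount(pp1)=2>1 -> COPY to pp5. 6 ppages; refcounts: pp0:1 pp1:1 pp2:1 pp3:1 pp4:1 pp5:1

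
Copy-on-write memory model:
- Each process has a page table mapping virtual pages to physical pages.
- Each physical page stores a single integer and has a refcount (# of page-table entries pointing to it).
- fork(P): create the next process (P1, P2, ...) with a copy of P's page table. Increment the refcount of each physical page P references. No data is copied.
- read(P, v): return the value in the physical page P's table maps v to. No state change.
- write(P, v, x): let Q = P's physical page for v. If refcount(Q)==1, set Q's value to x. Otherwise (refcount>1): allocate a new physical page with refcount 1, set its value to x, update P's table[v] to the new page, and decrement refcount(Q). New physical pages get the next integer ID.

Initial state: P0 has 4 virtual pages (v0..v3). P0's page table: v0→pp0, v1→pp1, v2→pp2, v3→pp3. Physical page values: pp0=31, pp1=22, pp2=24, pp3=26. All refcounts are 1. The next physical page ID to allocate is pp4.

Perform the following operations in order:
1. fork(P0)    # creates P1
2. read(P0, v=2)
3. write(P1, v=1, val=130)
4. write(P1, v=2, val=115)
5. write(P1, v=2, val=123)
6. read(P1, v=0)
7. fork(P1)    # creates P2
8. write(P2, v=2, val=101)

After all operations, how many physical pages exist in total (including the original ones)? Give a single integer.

Op 1: fork(P0) -> P1. 4 ppages; refcounts: pp0:2 pp1:2 pp2:2 pp3:2
Op 2: read(P0, v2) -> 24. No state change.
Op 3: write(P1, v1, 130). refcount(pp1)=2>1 -> COPY to pp4. 5 ppages; refcounts: pp0:2 pp1:1 pp2:2 pp3:2 pp4:1
Op 4: write(P1, v2, 115). refcount(pp2)=2>1 -> COPY to pp5. 6 ppages; refcounts: pp0:2 pp1:1 pp2:1 pp3:2 pp4:1 pp5:1
Op 5: write(P1, v2, 123). refcount(pp5)=1 -> write in place. 6 ppages; refcounts: pp0:2 pp1:1 pp2:1 pp3:2 pp4:1 pp5:1
Op 6: read(P1, v0) -> 31. No state change.
Op 7: fork(P1) -> P2. 6 ppages; refcounts: pp0:3 pp1:1 pp2:1 pp3:3 pp4:2 pp5:2
Op 8: write(P2, v2, 101). refcount(pp5)=2>1 -> COPY to pp6. 7 ppages; refcounts: pp0:3 pp1:1 pp2:1 pp3:3 pp4:2 pp5:1 pp6:1

Answer: 7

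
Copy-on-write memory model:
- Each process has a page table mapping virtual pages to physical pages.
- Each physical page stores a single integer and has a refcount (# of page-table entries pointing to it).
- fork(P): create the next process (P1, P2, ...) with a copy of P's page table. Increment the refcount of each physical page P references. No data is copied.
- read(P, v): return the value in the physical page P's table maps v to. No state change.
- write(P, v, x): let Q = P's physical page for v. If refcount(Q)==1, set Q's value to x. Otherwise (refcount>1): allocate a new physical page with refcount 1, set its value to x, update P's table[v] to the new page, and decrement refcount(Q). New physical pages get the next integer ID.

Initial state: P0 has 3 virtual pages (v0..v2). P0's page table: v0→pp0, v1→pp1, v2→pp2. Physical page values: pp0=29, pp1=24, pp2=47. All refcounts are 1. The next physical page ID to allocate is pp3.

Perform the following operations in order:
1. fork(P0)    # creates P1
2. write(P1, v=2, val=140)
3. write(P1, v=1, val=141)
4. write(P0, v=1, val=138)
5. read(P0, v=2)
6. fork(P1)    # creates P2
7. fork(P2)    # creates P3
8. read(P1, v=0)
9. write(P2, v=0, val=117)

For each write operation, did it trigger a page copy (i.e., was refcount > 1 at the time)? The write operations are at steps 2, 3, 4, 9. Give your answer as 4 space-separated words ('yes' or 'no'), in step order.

Op 1: fork(P0) -> P1. 3 ppages; refcounts: pp0:2 pp1:2 pp2:2
Op 2: write(P1, v2, 140). refcount(pp2)=2>1 -> COPY to pp3. 4 ppages; refcounts: pp0:2 pp1:2 pp2:1 pp3:1
Op 3: write(P1, v1, 141). refcount(pp1)=2>1 -> COPY to pp4. 5 ppages; refcounts: pp0:2 pp1:1 pp2:1 pp3:1 pp4:1
Op 4: write(P0, v1, 138). refcount(pp1)=1 -> write in place. 5 ppages; refcounts: pp0:2 pp1:1 pp2:1 pp3:1 pp4:1
Op 5: read(P0, v2) -> 47. No state change.
Op 6: fork(P1) -> P2. 5 ppages; refcounts: pp0:3 pp1:1 pp2:1 pp3:2 pp4:2
Op 7: fork(P2) -> P3. 5 ppages; refcounts: pp0:4 pp1:1 pp2:1 pp3:3 pp4:3
Op 8: read(P1, v0) -> 29. No state change.
Op 9: write(P2, v0, 117). refcount(pp0)=4>1 -> COPY to pp5. 6 ppages; refcounts: pp0:3 pp1:1 pp2:1 pp3:3 pp4:3 pp5:1

yes yes no yes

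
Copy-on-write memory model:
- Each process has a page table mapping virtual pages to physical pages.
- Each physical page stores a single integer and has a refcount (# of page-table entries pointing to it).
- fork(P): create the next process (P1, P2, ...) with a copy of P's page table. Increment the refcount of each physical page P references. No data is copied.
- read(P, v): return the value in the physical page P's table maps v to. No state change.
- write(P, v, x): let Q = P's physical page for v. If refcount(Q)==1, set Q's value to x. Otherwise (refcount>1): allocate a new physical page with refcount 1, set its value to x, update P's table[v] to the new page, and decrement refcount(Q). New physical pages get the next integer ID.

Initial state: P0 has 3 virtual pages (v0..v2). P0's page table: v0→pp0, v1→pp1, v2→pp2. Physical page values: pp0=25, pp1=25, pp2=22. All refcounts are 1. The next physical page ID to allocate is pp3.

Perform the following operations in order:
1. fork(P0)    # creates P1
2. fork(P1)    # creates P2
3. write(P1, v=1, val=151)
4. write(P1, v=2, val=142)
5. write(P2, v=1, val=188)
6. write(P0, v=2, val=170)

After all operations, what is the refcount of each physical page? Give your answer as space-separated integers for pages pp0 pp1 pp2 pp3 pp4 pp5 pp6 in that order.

Op 1: fork(P0) -> P1. 3 ppages; refcounts: pp0:2 pp1:2 pp2:2
Op 2: fork(P1) -> P2. 3 ppages; refcounts: pp0:3 pp1:3 pp2:3
Op 3: write(P1, v1, 151). refcount(pp1)=3>1 -> COPY to pp3. 4 ppages; refcounts: pp0:3 pp1:2 pp2:3 pp3:1
Op 4: write(P1, v2, 142). refcount(pp2)=3>1 -> COPY to pp4. 5 ppages; refcounts: pp0:3 pp1:2 pp2:2 pp3:1 pp4:1
Op 5: write(P2, v1, 188). refcount(pp1)=2>1 -> COPY to pp5. 6 ppages; refcounts: pp0:3 pp1:1 pp2:2 pp3:1 pp4:1 pp5:1
Op 6: write(P0, v2, 170). refcount(pp2)=2>1 -> COPY to pp6. 7 ppages; refcounts: pp0:3 pp1:1 pp2:1 pp3:1 pp4:1 pp5:1 pp6:1

Answer: 3 1 1 1 1 1 1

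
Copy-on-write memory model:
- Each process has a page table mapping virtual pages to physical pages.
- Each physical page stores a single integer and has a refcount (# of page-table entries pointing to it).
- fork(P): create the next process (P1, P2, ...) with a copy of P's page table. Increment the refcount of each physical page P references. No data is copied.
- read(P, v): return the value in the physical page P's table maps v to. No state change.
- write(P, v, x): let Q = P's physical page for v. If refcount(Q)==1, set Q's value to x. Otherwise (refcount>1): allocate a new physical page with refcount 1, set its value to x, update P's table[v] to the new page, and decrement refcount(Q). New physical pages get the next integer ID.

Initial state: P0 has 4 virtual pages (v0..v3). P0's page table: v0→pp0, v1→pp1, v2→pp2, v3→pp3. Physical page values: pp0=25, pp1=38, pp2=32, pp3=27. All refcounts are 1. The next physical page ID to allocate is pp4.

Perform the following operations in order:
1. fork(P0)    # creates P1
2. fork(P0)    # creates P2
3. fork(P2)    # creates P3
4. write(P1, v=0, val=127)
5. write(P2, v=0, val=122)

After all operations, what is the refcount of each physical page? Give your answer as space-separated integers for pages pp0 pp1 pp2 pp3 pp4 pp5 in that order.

Answer: 2 4 4 4 1 1

Derivation:
Op 1: fork(P0) -> P1. 4 ppages; refcounts: pp0:2 pp1:2 pp2:2 pp3:2
Op 2: fork(P0) -> P2. 4 ppages; refcounts: pp0:3 pp1:3 pp2:3 pp3:3
Op 3: fork(P2) -> P3. 4 ppages; refcounts: pp0:4 pp1:4 pp2:4 pp3:4
Op 4: write(P1, v0, 127). refcount(pp0)=4>1 -> COPY to pp4. 5 ppages; refcounts: pp0:3 pp1:4 pp2:4 pp3:4 pp4:1
Op 5: write(P2, v0, 122). refcount(pp0)=3>1 -> COPY to pp5. 6 ppages; refcounts: pp0:2 pp1:4 pp2:4 pp3:4 pp4:1 pp5:1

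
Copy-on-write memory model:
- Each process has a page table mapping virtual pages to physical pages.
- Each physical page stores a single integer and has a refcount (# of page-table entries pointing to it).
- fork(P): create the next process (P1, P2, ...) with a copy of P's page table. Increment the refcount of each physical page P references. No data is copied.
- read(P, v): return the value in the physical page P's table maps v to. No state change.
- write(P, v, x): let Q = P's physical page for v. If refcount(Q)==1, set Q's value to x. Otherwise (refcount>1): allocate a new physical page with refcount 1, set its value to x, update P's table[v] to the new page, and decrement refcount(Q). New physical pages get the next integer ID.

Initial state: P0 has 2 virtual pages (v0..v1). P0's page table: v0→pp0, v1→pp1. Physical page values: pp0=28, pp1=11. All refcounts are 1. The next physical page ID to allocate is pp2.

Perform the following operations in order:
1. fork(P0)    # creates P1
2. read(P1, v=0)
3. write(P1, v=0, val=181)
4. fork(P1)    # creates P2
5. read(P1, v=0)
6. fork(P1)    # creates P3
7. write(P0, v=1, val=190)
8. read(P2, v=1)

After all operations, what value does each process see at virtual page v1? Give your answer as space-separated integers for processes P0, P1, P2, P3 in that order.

Op 1: fork(P0) -> P1. 2 ppages; refcounts: pp0:2 pp1:2
Op 2: read(P1, v0) -> 28. No state change.
Op 3: write(P1, v0, 181). refcount(pp0)=2>1 -> COPY to pp2. 3 ppages; refcounts: pp0:1 pp1:2 pp2:1
Op 4: fork(P1) -> P2. 3 ppages; refcounts: pp0:1 pp1:3 pp2:2
Op 5: read(P1, v0) -> 181. No state change.
Op 6: fork(P1) -> P3. 3 ppages; refcounts: pp0:1 pp1:4 pp2:3
Op 7: write(P0, v1, 190). refcount(pp1)=4>1 -> COPY to pp3. 4 ppages; refcounts: pp0:1 pp1:3 pp2:3 pp3:1
Op 8: read(P2, v1) -> 11. No state change.
P0: v1 -> pp3 = 190
P1: v1 -> pp1 = 11
P2: v1 -> pp1 = 11
P3: v1 -> pp1 = 11

Answer: 190 11 11 11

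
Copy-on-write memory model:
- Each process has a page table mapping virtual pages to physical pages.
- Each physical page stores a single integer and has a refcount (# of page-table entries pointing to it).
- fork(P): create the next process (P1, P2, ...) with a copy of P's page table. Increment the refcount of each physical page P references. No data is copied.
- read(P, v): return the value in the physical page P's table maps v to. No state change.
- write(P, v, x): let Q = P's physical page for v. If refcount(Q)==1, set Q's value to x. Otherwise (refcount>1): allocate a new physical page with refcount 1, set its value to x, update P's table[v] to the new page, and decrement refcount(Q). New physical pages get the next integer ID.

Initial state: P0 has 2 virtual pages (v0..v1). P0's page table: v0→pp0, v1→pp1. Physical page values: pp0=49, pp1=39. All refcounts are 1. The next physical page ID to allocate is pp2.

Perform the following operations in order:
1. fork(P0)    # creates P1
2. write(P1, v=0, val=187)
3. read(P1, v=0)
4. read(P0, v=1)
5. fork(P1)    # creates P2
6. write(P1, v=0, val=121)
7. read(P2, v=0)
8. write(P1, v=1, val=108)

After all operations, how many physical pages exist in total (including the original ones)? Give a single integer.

Answer: 5

Derivation:
Op 1: fork(P0) -> P1. 2 ppages; refcounts: pp0:2 pp1:2
Op 2: write(P1, v0, 187). refcount(pp0)=2>1 -> COPY to pp2. 3 ppages; refcounts: pp0:1 pp1:2 pp2:1
Op 3: read(P1, v0) -> 187. No state change.
Op 4: read(P0, v1) -> 39. No state change.
Op 5: fork(P1) -> P2. 3 ppages; refcounts: pp0:1 pp1:3 pp2:2
Op 6: write(P1, v0, 121). refcount(pp2)=2>1 -> COPY to pp3. 4 ppages; refcounts: pp0:1 pp1:3 pp2:1 pp3:1
Op 7: read(P2, v0) -> 187. No state change.
Op 8: write(P1, v1, 108). refcount(pp1)=3>1 -> COPY to pp4. 5 ppages; refcounts: pp0:1 pp1:2 pp2:1 pp3:1 pp4:1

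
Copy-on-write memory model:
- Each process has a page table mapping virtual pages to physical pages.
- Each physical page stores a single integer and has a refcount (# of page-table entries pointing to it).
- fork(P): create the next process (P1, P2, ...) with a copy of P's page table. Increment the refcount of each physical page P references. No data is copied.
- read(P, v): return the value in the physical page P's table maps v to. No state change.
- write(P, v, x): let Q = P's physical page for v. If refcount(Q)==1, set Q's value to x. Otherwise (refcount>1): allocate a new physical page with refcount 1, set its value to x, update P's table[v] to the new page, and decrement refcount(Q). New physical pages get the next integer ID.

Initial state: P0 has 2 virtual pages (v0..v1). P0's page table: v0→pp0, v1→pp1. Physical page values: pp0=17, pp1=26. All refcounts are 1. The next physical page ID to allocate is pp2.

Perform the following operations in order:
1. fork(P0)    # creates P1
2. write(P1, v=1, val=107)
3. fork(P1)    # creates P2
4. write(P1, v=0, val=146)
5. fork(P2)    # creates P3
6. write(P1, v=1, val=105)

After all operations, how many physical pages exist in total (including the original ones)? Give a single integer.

Op 1: fork(P0) -> P1. 2 ppages; refcounts: pp0:2 pp1:2
Op 2: write(P1, v1, 107). refcount(pp1)=2>1 -> COPY to pp2. 3 ppages; refcounts: pp0:2 pp1:1 pp2:1
Op 3: fork(P1) -> P2. 3 ppages; refcounts: pp0:3 pp1:1 pp2:2
Op 4: write(P1, v0, 146). refcount(pp0)=3>1 -> COPY to pp3. 4 ppages; refcounts: pp0:2 pp1:1 pp2:2 pp3:1
Op 5: fork(P2) -> P3. 4 ppages; refcounts: pp0:3 pp1:1 pp2:3 pp3:1
Op 6: write(P1, v1, 105). refcount(pp2)=3>1 -> COPY to pp4. 5 ppages; refcounts: pp0:3 pp1:1 pp2:2 pp3:1 pp4:1

Answer: 5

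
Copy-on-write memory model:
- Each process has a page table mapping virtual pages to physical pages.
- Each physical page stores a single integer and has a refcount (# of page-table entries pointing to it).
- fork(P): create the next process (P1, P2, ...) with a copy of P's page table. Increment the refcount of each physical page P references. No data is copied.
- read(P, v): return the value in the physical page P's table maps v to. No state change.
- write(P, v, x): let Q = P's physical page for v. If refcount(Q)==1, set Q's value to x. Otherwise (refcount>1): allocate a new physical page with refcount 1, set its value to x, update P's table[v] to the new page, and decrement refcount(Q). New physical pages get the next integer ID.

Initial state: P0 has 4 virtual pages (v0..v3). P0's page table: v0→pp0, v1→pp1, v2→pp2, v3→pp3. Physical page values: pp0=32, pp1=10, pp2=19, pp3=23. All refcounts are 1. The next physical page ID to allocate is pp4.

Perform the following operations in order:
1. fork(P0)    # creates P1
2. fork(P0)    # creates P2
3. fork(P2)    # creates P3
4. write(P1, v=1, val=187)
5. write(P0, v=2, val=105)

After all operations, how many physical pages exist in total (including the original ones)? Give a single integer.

Op 1: fork(P0) -> P1. 4 ppages; refcounts: pp0:2 pp1:2 pp2:2 pp3:2
Op 2: fork(P0) -> P2. 4 ppages; refcounts: pp0:3 pp1:3 pp2:3 pp3:3
Op 3: fork(P2) -> P3. 4 ppages; refcounts: pp0:4 pp1:4 pp2:4 pp3:4
Op 4: write(P1, v1, 187). refcount(pp1)=4>1 -> COPY to pp4. 5 ppages; refcounts: pp0:4 pp1:3 pp2:4 pp3:4 pp4:1
Op 5: write(P0, v2, 105). refcount(pp2)=4>1 -> COPY to pp5. 6 ppages; refcounts: pp0:4 pp1:3 pp2:3 pp3:4 pp4:1 pp5:1

Answer: 6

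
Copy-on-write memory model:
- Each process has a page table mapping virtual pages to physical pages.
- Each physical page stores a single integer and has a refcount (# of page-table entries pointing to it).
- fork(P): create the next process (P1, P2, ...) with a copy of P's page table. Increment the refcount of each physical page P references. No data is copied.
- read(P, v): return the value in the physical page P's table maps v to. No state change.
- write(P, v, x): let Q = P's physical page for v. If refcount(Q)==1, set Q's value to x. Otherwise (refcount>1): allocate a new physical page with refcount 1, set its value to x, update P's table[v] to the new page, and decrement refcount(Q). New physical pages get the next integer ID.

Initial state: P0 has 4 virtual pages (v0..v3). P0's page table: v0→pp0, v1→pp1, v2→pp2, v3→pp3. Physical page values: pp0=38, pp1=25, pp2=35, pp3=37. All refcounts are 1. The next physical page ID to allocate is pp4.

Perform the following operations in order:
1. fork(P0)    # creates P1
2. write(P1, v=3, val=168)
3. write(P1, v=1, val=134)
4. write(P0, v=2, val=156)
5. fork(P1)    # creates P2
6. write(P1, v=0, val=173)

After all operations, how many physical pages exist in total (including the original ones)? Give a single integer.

Answer: 8

Derivation:
Op 1: fork(P0) -> P1. 4 ppages; refcounts: pp0:2 pp1:2 pp2:2 pp3:2
Op 2: write(P1, v3, 168). refcount(pp3)=2>1 -> COPY to pp4. 5 ppages; refcounts: pp0:2 pp1:2 pp2:2 pp3:1 pp4:1
Op 3: write(P1, v1, 134). refcount(pp1)=2>1 -> COPY to pp5. 6 ppages; refcounts: pp0:2 pp1:1 pp2:2 pp3:1 pp4:1 pp5:1
Op 4: write(P0, v2, 156). refcount(pp2)=2>1 -> COPY to pp6. 7 ppages; refcounts: pp0:2 pp1:1 pp2:1 pp3:1 pp4:1 pp5:1 pp6:1
Op 5: fork(P1) -> P2. 7 ppages; refcounts: pp0:3 pp1:1 pp2:2 pp3:1 pp4:2 pp5:2 pp6:1
Op 6: write(P1, v0, 173). refcount(pp0)=3>1 -> COPY to pp7. 8 ppages; refcounts: pp0:2 pp1:1 pp2:2 pp3:1 pp4:2 pp5:2 pp6:1 pp7:1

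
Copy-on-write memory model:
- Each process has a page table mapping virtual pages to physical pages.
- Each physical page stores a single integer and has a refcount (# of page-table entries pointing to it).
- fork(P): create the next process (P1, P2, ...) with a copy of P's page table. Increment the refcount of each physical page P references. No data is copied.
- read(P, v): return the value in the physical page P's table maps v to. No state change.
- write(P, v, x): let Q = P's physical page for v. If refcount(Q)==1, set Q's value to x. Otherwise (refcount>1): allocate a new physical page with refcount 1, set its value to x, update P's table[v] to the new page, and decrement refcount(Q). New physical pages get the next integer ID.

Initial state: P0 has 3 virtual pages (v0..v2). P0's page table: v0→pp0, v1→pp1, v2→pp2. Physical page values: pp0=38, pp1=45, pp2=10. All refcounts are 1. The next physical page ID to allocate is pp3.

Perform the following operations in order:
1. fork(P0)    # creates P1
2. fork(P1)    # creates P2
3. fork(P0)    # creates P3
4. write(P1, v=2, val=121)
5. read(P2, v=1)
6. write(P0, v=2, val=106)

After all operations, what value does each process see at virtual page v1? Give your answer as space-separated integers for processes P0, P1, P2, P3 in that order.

Op 1: fork(P0) -> P1. 3 ppages; refcounts: pp0:2 pp1:2 pp2:2
Op 2: fork(P1) -> P2. 3 ppages; refcounts: pp0:3 pp1:3 pp2:3
Op 3: fork(P0) -> P3. 3 ppages; refcounts: pp0:4 pp1:4 pp2:4
Op 4: write(P1, v2, 121). refcount(pp2)=4>1 -> COPY to pp3. 4 ppages; refcounts: pp0:4 pp1:4 pp2:3 pp3:1
Op 5: read(P2, v1) -> 45. No state change.
Op 6: write(P0, v2, 106). refcount(pp2)=3>1 -> COPY to pp4. 5 ppages; refcounts: pp0:4 pp1:4 pp2:2 pp3:1 pp4:1
P0: v1 -> pp1 = 45
P1: v1 -> pp1 = 45
P2: v1 -> pp1 = 45
P3: v1 -> pp1 = 45

Answer: 45 45 45 45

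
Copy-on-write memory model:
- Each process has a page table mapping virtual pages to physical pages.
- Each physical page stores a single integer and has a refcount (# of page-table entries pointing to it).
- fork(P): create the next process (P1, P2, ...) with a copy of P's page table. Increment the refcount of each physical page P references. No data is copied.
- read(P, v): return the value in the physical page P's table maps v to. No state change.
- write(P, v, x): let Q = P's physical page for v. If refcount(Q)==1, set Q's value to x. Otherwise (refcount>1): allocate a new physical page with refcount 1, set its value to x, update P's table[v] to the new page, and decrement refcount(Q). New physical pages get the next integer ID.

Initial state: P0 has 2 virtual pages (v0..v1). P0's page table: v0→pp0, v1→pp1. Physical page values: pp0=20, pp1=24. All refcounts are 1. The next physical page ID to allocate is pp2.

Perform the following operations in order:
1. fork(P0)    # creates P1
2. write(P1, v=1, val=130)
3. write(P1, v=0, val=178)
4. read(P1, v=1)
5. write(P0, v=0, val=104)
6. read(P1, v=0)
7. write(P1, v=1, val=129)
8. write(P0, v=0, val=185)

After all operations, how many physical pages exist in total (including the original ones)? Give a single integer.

Answer: 4

Derivation:
Op 1: fork(P0) -> P1. 2 ppages; refcounts: pp0:2 pp1:2
Op 2: write(P1, v1, 130). refcount(pp1)=2>1 -> COPY to pp2. 3 ppages; refcounts: pp0:2 pp1:1 pp2:1
Op 3: write(P1, v0, 178). refcount(pp0)=2>1 -> COPY to pp3. 4 ppages; refcounts: pp0:1 pp1:1 pp2:1 pp3:1
Op 4: read(P1, v1) -> 130. No state change.
Op 5: write(P0, v0, 104). refcount(pp0)=1 -> write in place. 4 ppages; refcounts: pp0:1 pp1:1 pp2:1 pp3:1
Op 6: read(P1, v0) -> 178. No state change.
Op 7: write(P1, v1, 129). refcount(pp2)=1 -> write in place. 4 ppages; refcounts: pp0:1 pp1:1 pp2:1 pp3:1
Op 8: write(P0, v0, 185). refcount(pp0)=1 -> write in place. 4 ppages; refcounts: pp0:1 pp1:1 pp2:1 pp3:1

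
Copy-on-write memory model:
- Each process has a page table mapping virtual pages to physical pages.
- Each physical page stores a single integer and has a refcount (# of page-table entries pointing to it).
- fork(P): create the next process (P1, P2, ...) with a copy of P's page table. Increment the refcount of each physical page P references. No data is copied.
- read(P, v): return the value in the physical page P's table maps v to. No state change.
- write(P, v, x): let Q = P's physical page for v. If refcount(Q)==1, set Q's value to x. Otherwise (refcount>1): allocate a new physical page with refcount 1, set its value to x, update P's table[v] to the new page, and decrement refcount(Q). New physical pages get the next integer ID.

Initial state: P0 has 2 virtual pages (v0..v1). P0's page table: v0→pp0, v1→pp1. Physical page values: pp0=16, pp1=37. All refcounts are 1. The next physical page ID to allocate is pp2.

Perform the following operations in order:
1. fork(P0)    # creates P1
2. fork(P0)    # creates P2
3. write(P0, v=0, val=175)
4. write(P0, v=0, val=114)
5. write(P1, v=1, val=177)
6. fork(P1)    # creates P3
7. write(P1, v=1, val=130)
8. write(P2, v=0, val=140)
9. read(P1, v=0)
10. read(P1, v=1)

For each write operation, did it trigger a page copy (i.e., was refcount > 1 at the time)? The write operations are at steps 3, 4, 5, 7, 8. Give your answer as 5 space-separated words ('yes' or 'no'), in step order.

Op 1: fork(P0) -> P1. 2 ppages; refcounts: pp0:2 pp1:2
Op 2: fork(P0) -> P2. 2 ppages; refcounts: pp0:3 pp1:3
Op 3: write(P0, v0, 175). refcount(pp0)=3>1 -> COPY to pp2. 3 ppages; refcounts: pp0:2 pp1:3 pp2:1
Op 4: write(P0, v0, 114). refcount(pp2)=1 -> write in place. 3 ppages; refcounts: pp0:2 pp1:3 pp2:1
Op 5: write(P1, v1, 177). refcount(pp1)=3>1 -> COPY to pp3. 4 ppages; refcounts: pp0:2 pp1:2 pp2:1 pp3:1
Op 6: fork(P1) -> P3. 4 ppages; refcounts: pp0:3 pp1:2 pp2:1 pp3:2
Op 7: write(P1, v1, 130). refcount(pp3)=2>1 -> COPY to pp4. 5 ppages; refcounts: pp0:3 pp1:2 pp2:1 pp3:1 pp4:1
Op 8: write(P2, v0, 140). refcount(pp0)=3>1 -> COPY to pp5. 6 ppages; refcounts: pp0:2 pp1:2 pp2:1 pp3:1 pp4:1 pp5:1
Op 9: read(P1, v0) -> 16. No state change.
Op 10: read(P1, v1) -> 130. No state change.

yes no yes yes yes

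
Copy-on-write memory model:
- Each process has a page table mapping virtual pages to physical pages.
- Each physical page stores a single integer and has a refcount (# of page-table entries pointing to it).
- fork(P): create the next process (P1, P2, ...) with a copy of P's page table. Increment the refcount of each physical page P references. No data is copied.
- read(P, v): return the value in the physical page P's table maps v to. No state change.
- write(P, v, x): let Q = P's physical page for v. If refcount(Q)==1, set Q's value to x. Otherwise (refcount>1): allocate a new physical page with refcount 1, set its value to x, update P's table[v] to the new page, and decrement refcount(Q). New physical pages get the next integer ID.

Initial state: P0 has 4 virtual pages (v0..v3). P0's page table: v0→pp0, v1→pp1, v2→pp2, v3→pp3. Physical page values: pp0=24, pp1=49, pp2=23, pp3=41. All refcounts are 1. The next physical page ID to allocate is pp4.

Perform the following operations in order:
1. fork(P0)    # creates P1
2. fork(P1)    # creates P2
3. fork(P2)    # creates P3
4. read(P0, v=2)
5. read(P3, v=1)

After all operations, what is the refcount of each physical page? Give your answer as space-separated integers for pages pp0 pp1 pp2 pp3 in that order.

Op 1: fork(P0) -> P1. 4 ppages; refcounts: pp0:2 pp1:2 pp2:2 pp3:2
Op 2: fork(P1) -> P2. 4 ppages; refcounts: pp0:3 pp1:3 pp2:3 pp3:3
Op 3: fork(P2) -> P3. 4 ppages; refcounts: pp0:4 pp1:4 pp2:4 pp3:4
Op 4: read(P0, v2) -> 23. No state change.
Op 5: read(P3, v1) -> 49. No state change.

Answer: 4 4 4 4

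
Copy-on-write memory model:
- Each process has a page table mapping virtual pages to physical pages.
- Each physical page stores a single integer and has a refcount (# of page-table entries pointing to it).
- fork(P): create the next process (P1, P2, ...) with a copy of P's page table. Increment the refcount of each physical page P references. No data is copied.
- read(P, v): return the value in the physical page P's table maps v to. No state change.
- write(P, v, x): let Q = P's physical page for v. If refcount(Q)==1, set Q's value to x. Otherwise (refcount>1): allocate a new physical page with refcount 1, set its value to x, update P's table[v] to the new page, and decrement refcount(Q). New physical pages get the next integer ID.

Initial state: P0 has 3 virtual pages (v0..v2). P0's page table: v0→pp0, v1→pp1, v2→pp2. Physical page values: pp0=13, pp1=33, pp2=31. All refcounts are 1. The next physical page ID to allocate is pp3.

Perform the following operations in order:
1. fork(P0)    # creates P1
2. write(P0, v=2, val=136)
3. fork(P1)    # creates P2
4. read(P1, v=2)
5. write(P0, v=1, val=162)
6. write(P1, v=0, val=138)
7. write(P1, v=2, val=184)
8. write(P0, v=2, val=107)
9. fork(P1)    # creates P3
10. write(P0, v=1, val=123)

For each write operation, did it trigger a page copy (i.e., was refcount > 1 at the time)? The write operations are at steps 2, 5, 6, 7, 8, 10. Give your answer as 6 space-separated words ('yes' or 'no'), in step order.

Op 1: fork(P0) -> P1. 3 ppages; refcounts: pp0:2 pp1:2 pp2:2
Op 2: write(P0, v2, 136). refcount(pp2)=2>1 -> COPY to pp3. 4 ppages; refcounts: pp0:2 pp1:2 pp2:1 pp3:1
Op 3: fork(P1) -> P2. 4 ppages; refcounts: pp0:3 pp1:3 pp2:2 pp3:1
Op 4: read(P1, v2) -> 31. No state change.
Op 5: write(P0, v1, 162). refcount(pp1)=3>1 -> COPY to pp4. 5 ppages; refcounts: pp0:3 pp1:2 pp2:2 pp3:1 pp4:1
Op 6: write(P1, v0, 138). refcount(pp0)=3>1 -> COPY to pp5. 6 ppages; refcounts: pp0:2 pp1:2 pp2:2 pp3:1 pp4:1 pp5:1
Op 7: write(P1, v2, 184). refcount(pp2)=2>1 -> COPY to pp6. 7 ppages; refcounts: pp0:2 pp1:2 pp2:1 pp3:1 pp4:1 pp5:1 pp6:1
Op 8: write(P0, v2, 107). refcount(pp3)=1 -> write in place. 7 ppages; refcounts: pp0:2 pp1:2 pp2:1 pp3:1 pp4:1 pp5:1 pp6:1
Op 9: fork(P1) -> P3. 7 ppages; refcounts: pp0:2 pp1:3 pp2:1 pp3:1 pp4:1 pp5:2 pp6:2
Op 10: write(P0, v1, 123). refcount(pp4)=1 -> write in place. 7 ppages; refcounts: pp0:2 pp1:3 pp2:1 pp3:1 pp4:1 pp5:2 pp6:2

yes yes yes yes no no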